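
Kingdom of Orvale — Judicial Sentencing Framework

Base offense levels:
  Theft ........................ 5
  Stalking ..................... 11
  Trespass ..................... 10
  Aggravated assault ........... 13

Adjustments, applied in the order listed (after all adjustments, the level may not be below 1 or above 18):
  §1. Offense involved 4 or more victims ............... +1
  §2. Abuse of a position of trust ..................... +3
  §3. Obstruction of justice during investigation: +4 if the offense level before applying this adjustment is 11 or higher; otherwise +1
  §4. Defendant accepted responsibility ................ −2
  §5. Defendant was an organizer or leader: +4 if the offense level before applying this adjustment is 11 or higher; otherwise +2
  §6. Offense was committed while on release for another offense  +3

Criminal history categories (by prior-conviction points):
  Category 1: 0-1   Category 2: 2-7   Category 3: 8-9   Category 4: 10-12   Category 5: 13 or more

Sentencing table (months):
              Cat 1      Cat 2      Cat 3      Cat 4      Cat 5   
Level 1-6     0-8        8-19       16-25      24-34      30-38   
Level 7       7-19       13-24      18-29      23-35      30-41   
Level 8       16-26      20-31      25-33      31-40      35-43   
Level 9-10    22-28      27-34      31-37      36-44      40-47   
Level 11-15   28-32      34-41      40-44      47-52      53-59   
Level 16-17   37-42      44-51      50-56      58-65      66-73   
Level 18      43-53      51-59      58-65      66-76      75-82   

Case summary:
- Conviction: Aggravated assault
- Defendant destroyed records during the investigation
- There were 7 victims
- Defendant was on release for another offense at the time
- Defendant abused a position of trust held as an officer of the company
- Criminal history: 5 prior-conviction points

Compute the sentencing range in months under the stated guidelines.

Base offense level for aggravated assault: 13.
§1 applies: 13 + 1 = 14.
§2 applies: 14 + 3 = 17.
§3 applies (level before this adjustment is 17 ≥ 11, so +4): 17 + 4 = 21.
§4 does not apply.
§6 applies: 21 + 3 = 24.
Level 24 exceeds the maximum of 18; capped at 18.
Final offense level: 18.
Criminal history: 5 prior points → Category 2 (2-7).
Level 18 falls in the 18 band.
Grid: Level 18 × Category 2 = 51-59 months.

51-59 months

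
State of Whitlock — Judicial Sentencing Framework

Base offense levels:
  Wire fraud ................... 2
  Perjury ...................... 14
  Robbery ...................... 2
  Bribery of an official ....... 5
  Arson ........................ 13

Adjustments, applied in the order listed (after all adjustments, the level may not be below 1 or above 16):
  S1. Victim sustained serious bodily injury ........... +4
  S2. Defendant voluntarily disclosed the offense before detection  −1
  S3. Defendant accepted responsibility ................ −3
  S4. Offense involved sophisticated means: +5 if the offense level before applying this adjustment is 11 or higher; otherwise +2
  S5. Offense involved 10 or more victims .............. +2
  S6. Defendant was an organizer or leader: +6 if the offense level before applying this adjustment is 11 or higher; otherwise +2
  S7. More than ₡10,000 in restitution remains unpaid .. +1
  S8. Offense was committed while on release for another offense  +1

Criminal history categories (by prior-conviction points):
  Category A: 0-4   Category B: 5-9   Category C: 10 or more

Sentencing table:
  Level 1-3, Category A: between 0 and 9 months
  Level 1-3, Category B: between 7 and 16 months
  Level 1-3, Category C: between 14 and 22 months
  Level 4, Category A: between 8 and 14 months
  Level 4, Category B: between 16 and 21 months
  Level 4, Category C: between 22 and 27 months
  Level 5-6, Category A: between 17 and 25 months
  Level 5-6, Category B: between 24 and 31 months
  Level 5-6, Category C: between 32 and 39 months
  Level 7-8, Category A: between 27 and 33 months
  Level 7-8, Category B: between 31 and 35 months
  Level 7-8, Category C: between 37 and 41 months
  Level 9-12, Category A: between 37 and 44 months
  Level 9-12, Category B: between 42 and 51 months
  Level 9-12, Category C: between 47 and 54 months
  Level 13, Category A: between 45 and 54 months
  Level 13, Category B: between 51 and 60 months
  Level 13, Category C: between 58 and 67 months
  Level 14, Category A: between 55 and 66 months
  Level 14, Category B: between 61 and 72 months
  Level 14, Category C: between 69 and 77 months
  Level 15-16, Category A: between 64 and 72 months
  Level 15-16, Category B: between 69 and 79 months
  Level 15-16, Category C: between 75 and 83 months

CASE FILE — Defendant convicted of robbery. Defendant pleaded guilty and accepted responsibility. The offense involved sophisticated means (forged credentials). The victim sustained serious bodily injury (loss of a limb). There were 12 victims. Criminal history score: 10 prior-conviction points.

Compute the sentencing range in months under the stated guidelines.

Base offense level for robbery: 2.
S1 applies: 2 + 4 = 6.
S3 applies: 6 − 3 = 3.
S4 applies (level before this adjustment is 3 < 11, so +2): 3 + 2 = 5.
S5 applies: 5 + 2 = 7.
S6 does not apply.
Final offense level: 7.
Criminal history: 10 prior points → Category C (10+).
Level 7 falls in the 7-8 band.
Grid: Level 7-8 × Category C = 37-41 months.

37-41 months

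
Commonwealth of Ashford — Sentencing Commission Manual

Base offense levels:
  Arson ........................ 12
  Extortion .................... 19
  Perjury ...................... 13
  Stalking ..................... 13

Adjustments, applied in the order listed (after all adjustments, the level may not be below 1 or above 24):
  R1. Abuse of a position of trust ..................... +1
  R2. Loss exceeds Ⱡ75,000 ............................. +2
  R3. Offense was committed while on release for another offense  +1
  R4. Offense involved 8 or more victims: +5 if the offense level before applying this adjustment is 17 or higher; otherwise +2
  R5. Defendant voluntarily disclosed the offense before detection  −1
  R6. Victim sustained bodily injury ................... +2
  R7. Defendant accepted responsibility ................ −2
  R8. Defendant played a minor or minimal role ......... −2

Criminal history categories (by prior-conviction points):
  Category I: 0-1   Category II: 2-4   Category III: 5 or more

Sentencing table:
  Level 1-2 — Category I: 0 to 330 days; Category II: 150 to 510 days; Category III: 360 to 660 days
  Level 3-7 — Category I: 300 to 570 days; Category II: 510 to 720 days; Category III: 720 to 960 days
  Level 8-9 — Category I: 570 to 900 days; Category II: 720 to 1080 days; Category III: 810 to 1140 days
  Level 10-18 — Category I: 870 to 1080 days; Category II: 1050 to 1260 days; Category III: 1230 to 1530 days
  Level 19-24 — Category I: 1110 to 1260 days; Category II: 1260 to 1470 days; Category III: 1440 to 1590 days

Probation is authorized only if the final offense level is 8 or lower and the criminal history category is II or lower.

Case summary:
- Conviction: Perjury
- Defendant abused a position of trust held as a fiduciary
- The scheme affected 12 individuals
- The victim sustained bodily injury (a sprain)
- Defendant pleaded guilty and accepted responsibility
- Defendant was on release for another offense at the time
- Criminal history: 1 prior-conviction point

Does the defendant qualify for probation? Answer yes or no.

Base offense level for perjury: 13.
R1 applies: 13 + 1 = 14.
R3 applies: 14 + 1 = 15.
R4 applies (level before this adjustment is 15 < 17, so +2): 15 + 2 = 17.
R5 does not apply.
R6 applies: 17 + 2 = 19.
R7 applies: 19 − 2 = 17.
R8 does not apply.
Final offense level: 17.
Criminal history: 1 prior point → Category I (0-1).
Level 17 falls in the 10-18 band.
Grid: Level 10-18 × Category I = 870-1080 days.
Probation check: level 17 > 8 and category I ≤ II → not eligible.

No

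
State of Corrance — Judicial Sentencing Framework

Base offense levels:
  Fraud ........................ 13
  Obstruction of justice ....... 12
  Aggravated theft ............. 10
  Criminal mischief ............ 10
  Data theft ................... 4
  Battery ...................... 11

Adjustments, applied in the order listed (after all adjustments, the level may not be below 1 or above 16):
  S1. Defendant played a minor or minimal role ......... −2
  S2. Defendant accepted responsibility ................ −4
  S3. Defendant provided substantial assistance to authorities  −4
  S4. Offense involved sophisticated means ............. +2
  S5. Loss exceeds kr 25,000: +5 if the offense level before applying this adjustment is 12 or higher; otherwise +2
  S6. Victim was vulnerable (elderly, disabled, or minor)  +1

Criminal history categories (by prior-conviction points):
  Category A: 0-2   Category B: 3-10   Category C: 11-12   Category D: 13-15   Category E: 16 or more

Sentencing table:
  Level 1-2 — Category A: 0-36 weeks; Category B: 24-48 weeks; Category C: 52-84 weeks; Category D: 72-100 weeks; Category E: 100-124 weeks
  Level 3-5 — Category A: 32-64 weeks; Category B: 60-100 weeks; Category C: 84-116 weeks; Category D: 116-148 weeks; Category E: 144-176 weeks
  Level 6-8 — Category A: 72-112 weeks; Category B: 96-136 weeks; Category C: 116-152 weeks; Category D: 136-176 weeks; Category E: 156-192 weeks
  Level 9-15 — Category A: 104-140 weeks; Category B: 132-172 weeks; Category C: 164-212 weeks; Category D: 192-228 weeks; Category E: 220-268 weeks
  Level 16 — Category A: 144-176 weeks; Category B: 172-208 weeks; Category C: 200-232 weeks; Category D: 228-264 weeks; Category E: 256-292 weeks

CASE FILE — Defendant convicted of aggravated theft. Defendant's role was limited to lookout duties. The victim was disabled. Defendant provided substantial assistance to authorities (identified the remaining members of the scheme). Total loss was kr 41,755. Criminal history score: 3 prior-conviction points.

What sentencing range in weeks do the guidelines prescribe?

Base offense level for aggravated theft: 10.
S1 applies: 10 − 2 = 8.
S2 does not apply.
S3 applies: 8 − 4 = 4.
S4 does not apply.
S5 applies (level before this adjustment is 4 < 12, so +2): 4 + 2 = 6.
S6 applies: 6 + 1 = 7.
Final offense level: 7.
Criminal history: 3 prior points → Category B (3-10).
Level 7 falls in the 6-8 band.
Grid: Level 6-8 × Category B = 96-136 weeks.

96-136 weeks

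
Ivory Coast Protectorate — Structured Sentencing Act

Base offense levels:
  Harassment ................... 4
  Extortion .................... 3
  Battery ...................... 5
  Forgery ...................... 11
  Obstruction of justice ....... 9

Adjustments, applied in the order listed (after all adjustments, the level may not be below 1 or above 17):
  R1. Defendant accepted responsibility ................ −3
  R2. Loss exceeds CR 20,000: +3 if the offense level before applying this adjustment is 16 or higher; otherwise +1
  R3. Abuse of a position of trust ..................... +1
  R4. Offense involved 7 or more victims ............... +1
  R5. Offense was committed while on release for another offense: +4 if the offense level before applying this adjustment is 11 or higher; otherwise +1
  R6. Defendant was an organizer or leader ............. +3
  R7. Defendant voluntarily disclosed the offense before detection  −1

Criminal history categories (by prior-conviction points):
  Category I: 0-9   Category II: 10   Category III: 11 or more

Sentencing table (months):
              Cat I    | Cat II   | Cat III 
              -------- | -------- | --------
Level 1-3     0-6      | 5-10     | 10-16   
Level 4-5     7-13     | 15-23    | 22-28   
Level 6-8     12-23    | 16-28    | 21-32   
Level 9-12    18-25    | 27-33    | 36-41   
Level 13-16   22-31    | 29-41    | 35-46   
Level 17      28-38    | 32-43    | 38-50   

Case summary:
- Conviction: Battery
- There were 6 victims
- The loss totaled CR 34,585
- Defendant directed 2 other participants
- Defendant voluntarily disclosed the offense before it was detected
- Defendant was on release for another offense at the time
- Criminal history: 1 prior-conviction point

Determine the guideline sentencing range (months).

18-25 months

Base offense level for battery: 5.
R2 applies (level before this adjustment is 5 < 16, so +1): 5 + 1 = 6.
R3 does not apply.
R4 does not apply.
R5 applies (level before this adjustment is 6 < 11, so +1): 6 + 1 = 7.
R6 applies: 7 + 3 = 10.
R7 applies: 10 − 1 = 9.
Final offense level: 9.
Criminal history: 1 prior point → Category I (0-9).
Level 9 falls in the 9-12 band.
Grid: Level 9-12 × Category I = 18-25 months.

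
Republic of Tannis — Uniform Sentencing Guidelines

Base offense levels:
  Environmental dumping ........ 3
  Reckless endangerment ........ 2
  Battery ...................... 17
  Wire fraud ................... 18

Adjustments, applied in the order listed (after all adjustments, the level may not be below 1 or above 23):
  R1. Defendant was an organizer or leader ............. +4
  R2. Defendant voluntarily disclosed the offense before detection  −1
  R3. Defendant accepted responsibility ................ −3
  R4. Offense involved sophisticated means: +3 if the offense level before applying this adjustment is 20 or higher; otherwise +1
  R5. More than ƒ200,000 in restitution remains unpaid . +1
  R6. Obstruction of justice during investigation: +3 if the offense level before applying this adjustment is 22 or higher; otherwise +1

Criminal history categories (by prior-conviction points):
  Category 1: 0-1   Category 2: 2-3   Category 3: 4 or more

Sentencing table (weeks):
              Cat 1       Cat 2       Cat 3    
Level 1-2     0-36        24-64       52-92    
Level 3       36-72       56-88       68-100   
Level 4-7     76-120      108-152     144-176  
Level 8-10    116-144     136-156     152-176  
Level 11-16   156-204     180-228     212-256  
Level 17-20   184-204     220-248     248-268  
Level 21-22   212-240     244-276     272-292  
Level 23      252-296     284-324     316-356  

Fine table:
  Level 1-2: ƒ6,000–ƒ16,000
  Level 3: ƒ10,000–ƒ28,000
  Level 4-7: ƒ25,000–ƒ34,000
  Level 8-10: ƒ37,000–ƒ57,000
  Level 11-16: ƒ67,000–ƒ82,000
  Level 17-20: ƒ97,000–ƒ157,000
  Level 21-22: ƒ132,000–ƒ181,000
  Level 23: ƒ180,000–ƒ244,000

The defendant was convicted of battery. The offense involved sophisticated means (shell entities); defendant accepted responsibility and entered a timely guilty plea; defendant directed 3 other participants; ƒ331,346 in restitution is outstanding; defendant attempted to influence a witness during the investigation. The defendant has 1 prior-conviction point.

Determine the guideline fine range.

ƒ132,000–ƒ181,000

Base offense level for battery: 17.
R1 applies: 17 + 4 = 21.
R3 applies: 21 − 3 = 18.
R4 applies (level before this adjustment is 18 < 20, so +1): 18 + 1 = 19.
R5 applies: 19 + 1 = 20.
R6 applies (level before this adjustment is 20 < 22, so +1): 20 + 1 = 21.
Final offense level: 21.
Level 21 falls in the 21-22 band.
Fine table: Level 21-22 → ƒ132,000–ƒ181,000.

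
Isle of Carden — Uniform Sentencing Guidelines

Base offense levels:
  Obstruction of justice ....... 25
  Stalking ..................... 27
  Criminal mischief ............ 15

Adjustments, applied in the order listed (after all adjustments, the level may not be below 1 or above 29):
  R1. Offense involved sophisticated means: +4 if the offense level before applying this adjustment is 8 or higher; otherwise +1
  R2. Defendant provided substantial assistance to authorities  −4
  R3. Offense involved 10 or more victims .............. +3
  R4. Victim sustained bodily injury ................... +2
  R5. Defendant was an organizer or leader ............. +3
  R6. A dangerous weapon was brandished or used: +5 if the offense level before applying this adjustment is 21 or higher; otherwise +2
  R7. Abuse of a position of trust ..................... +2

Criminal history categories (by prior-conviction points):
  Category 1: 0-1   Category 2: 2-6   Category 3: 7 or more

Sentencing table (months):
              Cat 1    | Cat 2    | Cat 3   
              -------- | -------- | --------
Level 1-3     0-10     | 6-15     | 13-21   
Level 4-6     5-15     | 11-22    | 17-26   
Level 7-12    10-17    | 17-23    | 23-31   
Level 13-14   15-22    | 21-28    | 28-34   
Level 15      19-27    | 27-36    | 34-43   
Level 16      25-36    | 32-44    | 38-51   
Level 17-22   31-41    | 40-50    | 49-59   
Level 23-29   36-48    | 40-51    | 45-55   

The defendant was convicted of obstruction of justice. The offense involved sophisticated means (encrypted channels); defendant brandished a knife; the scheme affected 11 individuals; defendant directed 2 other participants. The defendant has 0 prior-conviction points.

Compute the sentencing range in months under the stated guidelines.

36-48 months

Base offense level for obstruction of justice: 25.
R1 applies (level before this adjustment is 25 ≥ 8, so +4): 25 + 4 = 29.
R3 applies: 29 + 3 = 32.
R4 does not apply.
R5 applies: 32 + 3 = 35.
R6 applies (level before this adjustment is 35 ≥ 21, so +5): 35 + 5 = 40.
Level 40 exceeds the maximum of 29; capped at 29.
Final offense level: 29.
Criminal history: 0 prior points → Category 1 (0-1).
Level 29 falls in the 23-29 band.
Grid: Level 23-29 × Category 1 = 36-48 months.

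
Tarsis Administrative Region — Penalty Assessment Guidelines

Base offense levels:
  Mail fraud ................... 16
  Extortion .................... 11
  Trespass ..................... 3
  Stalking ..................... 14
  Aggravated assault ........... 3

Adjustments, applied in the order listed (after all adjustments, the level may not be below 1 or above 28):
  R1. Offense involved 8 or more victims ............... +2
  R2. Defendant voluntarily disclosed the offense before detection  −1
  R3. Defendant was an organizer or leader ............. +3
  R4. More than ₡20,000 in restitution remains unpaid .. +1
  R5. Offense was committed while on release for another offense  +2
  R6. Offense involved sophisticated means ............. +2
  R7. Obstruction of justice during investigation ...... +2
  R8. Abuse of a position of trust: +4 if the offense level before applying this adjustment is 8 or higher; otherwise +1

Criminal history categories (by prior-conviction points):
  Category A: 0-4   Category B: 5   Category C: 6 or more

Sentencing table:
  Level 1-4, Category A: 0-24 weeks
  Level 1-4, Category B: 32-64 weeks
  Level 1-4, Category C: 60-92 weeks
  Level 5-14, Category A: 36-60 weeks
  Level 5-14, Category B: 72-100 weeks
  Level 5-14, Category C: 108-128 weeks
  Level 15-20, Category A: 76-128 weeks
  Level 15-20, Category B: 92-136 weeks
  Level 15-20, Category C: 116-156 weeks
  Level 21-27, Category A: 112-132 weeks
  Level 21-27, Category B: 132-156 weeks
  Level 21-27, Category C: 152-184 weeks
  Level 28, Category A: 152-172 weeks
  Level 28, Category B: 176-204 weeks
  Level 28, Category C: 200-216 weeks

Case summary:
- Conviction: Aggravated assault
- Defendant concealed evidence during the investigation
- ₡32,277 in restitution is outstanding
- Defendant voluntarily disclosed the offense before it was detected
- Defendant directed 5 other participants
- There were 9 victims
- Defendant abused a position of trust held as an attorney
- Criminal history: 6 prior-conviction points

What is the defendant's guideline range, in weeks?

108-128 weeks

Base offense level for aggravated assault: 3.
R1 applies: 3 + 2 = 5.
R2 applies: 5 − 1 = 4.
R3 applies: 4 + 3 = 7.
R4 applies: 7 + 1 = 8.
R5 does not apply.
R7 applies: 8 + 2 = 10.
R8 applies (level before this adjustment is 10 ≥ 8, so +4): 10 + 4 = 14.
Final offense level: 14.
Criminal history: 6 prior points → Category C (6+).
Level 14 falls in the 5-14 band.
Grid: Level 5-14 × Category C = 108-128 weeks.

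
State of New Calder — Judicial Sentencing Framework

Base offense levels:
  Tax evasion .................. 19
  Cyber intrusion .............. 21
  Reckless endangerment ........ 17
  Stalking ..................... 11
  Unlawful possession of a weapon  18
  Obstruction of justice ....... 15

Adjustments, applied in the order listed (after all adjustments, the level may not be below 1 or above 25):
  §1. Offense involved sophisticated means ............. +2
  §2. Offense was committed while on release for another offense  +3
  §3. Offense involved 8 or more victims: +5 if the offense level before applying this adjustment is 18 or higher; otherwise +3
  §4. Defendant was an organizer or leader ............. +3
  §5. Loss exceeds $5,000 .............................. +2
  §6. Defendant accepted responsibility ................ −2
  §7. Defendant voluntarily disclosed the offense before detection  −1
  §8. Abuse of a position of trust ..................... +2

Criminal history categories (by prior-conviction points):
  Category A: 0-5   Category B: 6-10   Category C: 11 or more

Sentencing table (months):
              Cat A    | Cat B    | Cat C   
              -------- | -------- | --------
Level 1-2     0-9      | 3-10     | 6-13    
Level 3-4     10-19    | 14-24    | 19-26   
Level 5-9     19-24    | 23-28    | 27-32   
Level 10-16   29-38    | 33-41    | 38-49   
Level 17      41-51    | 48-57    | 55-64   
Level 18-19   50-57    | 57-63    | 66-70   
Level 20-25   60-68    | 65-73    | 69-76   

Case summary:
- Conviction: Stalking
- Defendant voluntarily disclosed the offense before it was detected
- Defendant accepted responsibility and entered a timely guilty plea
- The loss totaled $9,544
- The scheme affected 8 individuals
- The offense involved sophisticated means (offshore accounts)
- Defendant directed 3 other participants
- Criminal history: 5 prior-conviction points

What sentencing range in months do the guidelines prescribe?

Base offense level for stalking: 11.
§1 applies: 11 + 2 = 13.
§3 applies (level before this adjustment is 13 < 18, so +3): 13 + 3 = 16.
§4 applies: 16 + 3 = 19.
§5 applies: 19 + 2 = 21.
§6 applies: 21 − 2 = 19.
§7 applies: 19 − 1 = 18.
Final offense level: 18.
Criminal history: 5 prior points → Category A (0-5).
Level 18 falls in the 18-19 band.
Grid: Level 18-19 × Category A = 50-57 months.

50-57 months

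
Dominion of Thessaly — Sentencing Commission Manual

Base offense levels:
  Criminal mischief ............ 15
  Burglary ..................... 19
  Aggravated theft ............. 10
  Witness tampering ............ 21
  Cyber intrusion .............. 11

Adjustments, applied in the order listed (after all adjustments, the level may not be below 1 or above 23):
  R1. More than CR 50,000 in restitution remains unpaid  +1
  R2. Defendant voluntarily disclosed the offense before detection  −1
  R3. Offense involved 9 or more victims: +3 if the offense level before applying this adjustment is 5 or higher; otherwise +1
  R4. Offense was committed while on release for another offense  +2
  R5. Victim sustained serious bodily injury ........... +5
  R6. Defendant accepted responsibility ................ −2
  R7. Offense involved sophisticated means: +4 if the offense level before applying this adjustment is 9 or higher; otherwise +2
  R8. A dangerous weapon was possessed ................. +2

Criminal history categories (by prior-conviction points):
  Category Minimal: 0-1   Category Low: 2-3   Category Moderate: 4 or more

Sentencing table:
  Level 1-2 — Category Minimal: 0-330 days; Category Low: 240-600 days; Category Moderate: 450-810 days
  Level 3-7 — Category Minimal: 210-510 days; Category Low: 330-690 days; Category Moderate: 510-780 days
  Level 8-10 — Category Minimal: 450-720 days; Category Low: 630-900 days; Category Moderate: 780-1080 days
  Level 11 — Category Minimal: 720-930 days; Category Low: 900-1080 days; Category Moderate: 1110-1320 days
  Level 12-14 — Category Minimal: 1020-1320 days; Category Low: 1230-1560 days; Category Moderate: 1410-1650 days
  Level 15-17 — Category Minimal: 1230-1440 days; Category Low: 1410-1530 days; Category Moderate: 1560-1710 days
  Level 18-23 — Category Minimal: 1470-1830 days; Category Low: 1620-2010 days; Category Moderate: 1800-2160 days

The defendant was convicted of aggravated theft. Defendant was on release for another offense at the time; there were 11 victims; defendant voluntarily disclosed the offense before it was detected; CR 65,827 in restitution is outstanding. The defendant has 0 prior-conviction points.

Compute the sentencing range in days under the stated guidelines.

1230-1440 days

Base offense level for aggravated theft: 10.
R1 applies: 10 + 1 = 11.
R2 applies: 11 − 1 = 10.
R3 applies (level before this adjustment is 10 ≥ 5, so +3): 10 + 3 = 13.
R4 applies: 13 + 2 = 15.
R5 does not apply.
Final offense level: 15.
Criminal history: 0 prior points → Category Minimal (0-1).
Level 15 falls in the 15-17 band.
Grid: Level 15-17 × Category Minimal = 1230-1440 days.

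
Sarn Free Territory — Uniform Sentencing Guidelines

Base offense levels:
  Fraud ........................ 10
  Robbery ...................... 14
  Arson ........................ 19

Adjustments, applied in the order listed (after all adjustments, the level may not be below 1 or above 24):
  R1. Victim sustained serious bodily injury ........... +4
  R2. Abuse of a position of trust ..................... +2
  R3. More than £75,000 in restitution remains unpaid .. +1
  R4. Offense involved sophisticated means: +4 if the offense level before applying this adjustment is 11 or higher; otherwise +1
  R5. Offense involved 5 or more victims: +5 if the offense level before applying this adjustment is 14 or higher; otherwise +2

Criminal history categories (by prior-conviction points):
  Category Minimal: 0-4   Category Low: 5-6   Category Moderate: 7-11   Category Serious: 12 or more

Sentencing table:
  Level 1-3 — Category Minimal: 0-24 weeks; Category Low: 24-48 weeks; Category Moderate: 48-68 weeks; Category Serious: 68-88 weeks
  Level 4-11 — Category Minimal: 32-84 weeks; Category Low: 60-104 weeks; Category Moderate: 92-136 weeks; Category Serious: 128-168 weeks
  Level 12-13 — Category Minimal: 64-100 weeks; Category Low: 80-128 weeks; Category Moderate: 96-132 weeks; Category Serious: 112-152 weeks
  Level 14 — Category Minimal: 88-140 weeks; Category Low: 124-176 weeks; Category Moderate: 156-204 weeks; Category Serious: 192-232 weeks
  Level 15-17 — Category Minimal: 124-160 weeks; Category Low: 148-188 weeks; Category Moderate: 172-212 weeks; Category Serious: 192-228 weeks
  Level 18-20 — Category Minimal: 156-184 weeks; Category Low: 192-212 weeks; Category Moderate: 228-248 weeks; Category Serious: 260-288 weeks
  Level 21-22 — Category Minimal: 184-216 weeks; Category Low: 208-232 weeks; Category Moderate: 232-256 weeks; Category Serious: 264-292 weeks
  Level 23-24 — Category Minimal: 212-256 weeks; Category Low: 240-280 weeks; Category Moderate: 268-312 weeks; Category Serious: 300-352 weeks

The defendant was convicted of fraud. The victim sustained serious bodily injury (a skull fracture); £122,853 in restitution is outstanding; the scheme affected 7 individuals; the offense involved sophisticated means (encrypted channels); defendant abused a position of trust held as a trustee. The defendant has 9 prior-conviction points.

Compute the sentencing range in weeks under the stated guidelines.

268-312 weeks

Base offense level for fraud: 10.
R1 applies: 10 + 4 = 14.
R2 applies: 14 + 2 = 16.
R3 applies: 16 + 1 = 17.
R4 applies (level before this adjustment is 17 ≥ 11, so +4): 17 + 4 = 21.
R5 applies (level before this adjustment is 21 ≥ 14, so +5): 21 + 5 = 26.
Level 26 exceeds the maximum of 24; capped at 24.
Final offense level: 24.
Criminal history: 9 prior points → Category Moderate (7-11).
Level 24 falls in the 23-24 band.
Grid: Level 23-24 × Category Moderate = 268-312 weeks.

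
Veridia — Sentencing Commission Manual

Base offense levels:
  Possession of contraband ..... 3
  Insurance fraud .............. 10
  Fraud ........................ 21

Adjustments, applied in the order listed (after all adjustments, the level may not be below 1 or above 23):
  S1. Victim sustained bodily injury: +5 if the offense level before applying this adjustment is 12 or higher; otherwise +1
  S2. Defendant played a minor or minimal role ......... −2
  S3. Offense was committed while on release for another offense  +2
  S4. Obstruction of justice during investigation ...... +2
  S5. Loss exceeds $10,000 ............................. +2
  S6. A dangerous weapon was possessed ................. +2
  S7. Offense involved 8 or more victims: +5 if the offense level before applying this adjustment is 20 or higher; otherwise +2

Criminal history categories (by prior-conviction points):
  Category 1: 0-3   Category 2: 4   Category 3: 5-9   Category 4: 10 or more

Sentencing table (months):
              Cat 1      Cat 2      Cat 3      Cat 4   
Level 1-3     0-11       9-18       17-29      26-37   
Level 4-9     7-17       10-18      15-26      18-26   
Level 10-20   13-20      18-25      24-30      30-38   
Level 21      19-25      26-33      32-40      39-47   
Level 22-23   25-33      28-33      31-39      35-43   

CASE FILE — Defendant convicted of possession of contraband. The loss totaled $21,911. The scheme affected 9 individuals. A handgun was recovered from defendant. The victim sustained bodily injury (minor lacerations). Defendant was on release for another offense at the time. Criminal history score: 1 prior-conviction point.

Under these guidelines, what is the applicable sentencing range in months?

13-20 months

Base offense level for possession of contraband: 3.
S1 applies (level before this adjustment is 3 < 12, so +1): 3 + 1 = 4.
S3 applies: 4 + 2 = 6.
S4 does not apply.
S5 applies: 6 + 2 = 8.
S6 applies: 8 + 2 = 10.
S7 applies (level before this adjustment is 10 < 20, so +2): 10 + 2 = 12.
Final offense level: 12.
Criminal history: 1 prior point → Category 1 (0-3).
Level 12 falls in the 10-20 band.
Grid: Level 10-20 × Category 1 = 13-20 months.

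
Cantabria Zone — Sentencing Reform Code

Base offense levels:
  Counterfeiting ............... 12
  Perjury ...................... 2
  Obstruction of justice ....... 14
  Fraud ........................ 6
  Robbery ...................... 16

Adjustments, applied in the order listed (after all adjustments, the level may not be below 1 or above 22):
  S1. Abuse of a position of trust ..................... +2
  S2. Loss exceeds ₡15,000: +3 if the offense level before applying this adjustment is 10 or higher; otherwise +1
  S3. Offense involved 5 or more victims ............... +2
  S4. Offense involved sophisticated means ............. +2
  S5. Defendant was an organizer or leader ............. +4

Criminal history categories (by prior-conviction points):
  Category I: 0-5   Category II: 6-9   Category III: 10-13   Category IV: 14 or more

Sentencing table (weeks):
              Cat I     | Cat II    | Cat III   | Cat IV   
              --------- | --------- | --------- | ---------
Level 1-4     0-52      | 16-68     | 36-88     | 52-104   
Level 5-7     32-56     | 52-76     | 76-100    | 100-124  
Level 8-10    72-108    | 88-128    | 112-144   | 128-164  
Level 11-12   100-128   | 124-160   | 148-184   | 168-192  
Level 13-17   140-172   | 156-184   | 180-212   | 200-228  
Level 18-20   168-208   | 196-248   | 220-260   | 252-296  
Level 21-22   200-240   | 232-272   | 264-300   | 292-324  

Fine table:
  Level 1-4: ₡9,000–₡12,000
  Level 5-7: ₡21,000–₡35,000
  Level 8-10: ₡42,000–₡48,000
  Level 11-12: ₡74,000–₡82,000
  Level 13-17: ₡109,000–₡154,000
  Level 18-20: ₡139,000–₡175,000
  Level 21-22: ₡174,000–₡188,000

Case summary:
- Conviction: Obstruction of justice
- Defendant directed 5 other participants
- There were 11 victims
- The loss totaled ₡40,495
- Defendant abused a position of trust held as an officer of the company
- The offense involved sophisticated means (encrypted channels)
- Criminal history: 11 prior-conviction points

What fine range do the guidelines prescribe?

Base offense level for obstruction of justice: 14.
S1 applies: 14 + 2 = 16.
S2 applies (level before this adjustment is 16 ≥ 10, so +3): 16 + 3 = 19.
S3 applies: 19 + 2 = 21.
S4 applies: 21 + 2 = 23.
S5 applies: 23 + 4 = 27.
Level 27 exceeds the maximum of 22; capped at 22.
Final offense level: 22.
Level 22 falls in the 21-22 band.
Fine table: Level 21-22 → ₡174,000–₡188,000.

₡174,000–₡188,000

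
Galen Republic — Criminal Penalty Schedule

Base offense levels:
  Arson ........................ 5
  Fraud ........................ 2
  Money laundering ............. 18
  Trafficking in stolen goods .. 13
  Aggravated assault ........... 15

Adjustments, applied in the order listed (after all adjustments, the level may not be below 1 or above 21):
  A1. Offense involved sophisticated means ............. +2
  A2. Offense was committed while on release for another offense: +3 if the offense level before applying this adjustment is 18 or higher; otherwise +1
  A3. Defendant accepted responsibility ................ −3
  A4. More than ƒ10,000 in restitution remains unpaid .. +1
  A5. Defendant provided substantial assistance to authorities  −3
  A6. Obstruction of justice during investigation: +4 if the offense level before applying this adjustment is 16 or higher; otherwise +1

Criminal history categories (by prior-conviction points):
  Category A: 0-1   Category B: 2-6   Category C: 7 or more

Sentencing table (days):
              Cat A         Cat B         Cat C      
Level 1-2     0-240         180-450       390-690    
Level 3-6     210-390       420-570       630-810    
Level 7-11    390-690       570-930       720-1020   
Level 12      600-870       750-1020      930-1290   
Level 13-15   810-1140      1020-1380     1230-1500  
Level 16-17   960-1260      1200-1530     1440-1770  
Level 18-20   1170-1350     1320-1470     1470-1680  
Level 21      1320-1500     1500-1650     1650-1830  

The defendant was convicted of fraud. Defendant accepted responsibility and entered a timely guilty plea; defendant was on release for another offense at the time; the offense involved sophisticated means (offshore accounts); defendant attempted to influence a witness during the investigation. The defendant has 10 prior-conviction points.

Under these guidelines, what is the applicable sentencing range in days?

Base offense level for fraud: 2.
A1 applies: 2 + 2 = 4.
A2 applies (level before this adjustment is 4 < 18, so +1): 4 + 1 = 5.
A3 applies: 5 − 3 = 2.
A6 applies (level before this adjustment is 2 < 16, so +1): 2 + 1 = 3.
Final offense level: 3.
Criminal history: 10 prior points → Category C (7+).
Level 3 falls in the 3-6 band.
Grid: Level 3-6 × Category C = 630-810 days.

630-810 days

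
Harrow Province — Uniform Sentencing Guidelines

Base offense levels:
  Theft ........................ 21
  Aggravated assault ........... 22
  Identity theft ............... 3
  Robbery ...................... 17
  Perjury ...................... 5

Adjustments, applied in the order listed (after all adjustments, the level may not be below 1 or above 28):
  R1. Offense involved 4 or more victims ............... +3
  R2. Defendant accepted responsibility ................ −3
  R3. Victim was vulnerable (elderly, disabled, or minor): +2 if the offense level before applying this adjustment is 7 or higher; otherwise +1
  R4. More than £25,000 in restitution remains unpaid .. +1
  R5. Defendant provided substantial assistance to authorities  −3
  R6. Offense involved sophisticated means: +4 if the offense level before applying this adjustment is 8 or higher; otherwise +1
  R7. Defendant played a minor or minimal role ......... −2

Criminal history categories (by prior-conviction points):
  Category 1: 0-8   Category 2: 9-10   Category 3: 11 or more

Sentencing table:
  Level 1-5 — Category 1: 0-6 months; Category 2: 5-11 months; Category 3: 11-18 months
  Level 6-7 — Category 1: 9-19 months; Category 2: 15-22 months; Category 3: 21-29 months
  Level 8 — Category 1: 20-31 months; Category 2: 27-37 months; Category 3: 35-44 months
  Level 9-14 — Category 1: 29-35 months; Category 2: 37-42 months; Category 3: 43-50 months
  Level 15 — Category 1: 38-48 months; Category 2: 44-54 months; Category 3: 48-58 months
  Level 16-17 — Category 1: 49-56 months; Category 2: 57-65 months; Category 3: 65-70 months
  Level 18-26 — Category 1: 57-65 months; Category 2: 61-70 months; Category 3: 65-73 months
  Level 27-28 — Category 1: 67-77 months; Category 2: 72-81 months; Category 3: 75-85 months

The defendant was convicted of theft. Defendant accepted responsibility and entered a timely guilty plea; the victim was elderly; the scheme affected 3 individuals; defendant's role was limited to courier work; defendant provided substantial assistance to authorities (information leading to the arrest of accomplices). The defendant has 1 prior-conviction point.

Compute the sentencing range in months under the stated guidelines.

Base offense level for theft: 21.
R2 applies: 21 − 3 = 18.
R3 applies (level before this adjustment is 18 ≥ 7, so +2): 18 + 2 = 20.
R5 applies: 20 − 3 = 17.
R7 applies: 17 − 2 = 15.
Final offense level: 15.
Criminal history: 1 prior point → Category 1 (0-8).
Level 15 falls in the 15 band.
Grid: Level 15 × Category 1 = 38-48 months.

38-48 months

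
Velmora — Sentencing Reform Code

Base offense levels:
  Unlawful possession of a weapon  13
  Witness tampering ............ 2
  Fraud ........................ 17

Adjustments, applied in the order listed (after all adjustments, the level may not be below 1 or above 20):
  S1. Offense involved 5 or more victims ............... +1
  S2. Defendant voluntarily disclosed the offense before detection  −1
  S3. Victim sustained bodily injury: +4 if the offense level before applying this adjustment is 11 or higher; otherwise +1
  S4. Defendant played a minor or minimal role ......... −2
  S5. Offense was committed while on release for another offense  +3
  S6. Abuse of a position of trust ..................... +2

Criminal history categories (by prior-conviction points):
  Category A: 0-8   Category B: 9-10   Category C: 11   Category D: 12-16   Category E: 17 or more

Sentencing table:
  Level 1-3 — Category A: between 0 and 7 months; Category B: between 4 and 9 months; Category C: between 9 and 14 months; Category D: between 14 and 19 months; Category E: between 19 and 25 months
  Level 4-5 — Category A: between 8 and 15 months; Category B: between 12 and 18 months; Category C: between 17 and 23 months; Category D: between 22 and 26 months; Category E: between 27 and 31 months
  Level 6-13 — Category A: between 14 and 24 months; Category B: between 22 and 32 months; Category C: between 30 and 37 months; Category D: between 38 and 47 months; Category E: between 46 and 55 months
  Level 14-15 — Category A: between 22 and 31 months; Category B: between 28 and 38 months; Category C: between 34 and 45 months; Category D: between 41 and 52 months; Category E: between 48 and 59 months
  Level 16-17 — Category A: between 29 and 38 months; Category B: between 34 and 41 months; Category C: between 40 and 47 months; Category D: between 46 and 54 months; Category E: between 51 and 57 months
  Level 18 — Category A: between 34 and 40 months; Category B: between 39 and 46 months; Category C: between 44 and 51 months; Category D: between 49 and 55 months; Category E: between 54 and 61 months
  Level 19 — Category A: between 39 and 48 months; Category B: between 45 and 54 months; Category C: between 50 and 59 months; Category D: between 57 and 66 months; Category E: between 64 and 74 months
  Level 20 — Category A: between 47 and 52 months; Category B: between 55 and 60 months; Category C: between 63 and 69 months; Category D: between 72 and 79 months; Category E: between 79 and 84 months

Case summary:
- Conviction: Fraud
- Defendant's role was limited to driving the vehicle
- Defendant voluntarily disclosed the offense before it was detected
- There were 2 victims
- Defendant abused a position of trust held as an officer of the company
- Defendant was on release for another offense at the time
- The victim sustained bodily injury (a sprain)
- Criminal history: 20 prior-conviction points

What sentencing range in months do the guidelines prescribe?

Base offense level for fraud: 17.
S2 applies: 17 − 1 = 16.
S3 applies (level before this adjustment is 16 ≥ 11, so +4): 16 + 4 = 20.
S4 applies: 20 − 2 = 18.
S5 applies: 18 + 3 = 21.
S6 applies: 21 + 2 = 23.
Level 23 exceeds the maximum of 20; capped at 20.
Final offense level: 20.
Criminal history: 20 prior points → Category E (17+).
Level 20 falls in the 20 band.
Grid: Level 20 × Category E = 79-84 months.

79-84 months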